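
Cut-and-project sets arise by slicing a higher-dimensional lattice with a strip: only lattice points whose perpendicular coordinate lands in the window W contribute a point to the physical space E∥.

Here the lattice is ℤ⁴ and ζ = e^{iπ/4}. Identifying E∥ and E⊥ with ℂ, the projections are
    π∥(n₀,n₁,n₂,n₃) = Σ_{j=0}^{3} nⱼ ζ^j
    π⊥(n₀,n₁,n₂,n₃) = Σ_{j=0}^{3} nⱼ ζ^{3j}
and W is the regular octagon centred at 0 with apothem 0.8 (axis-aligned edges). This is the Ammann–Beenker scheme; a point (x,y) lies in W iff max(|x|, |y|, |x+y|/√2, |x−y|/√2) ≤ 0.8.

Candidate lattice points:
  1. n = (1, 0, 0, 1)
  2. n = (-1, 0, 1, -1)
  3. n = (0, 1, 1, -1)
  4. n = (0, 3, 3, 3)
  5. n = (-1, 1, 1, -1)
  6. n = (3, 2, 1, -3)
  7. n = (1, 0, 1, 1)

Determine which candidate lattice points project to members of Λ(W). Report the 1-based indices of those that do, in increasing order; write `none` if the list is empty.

none

Internal map: ζ^{3j} for j=0..3 gives (1,0), (−√2/2,√2/2), (0,−1), (√2/2,√2/2).
candidate 1: n = (1, 0, 0, 1) → π⊥ ≈ (+1.707107, +0.707107); max(|x|,|y|,|x±y|/√2) = 1.707107 > 0.8 ⇒ ∉ W
candidate 2: n = (-1, 0, 1, -1) → π⊥ ≈ (-1.707107, -1.707107); max(|x|,|y|,|x±y|/√2) = 2.414214 > 0.8 ⇒ ∉ W
candidate 3: n = (0, 1, 1, -1) → π⊥ ≈ (-1.414214, -1.000000); max(|x|,|y|,|x±y|/√2) = 1.707107 > 0.8 ⇒ ∉ W
candidate 4: n = (0, 3, 3, 3) → π⊥ ≈ (+0.000000, +1.242641); max(|x|,|y|,|x±y|/√2) = 1.242641 > 0.8 ⇒ ∉ W
candidate 5: n = (-1, 1, 1, -1) → π⊥ ≈ (-2.414214, -1.000000); max(|x|,|y|,|x±y|/√2) = 2.414214 > 0.8 ⇒ ∉ W
candidate 6: n = (3, 2, 1, -3) → π⊥ ≈ (-0.535534, -1.707107); max(|x|,|y|,|x±y|/√2) = 1.707107 > 0.8 ⇒ ∉ W
candidate 7: n = (1, 0, 1, 1) → π⊥ ≈ (+1.707107, -0.292893); max(|x|,|y|,|x±y|/√2) = 1.707107 > 0.8 ⇒ ∉ W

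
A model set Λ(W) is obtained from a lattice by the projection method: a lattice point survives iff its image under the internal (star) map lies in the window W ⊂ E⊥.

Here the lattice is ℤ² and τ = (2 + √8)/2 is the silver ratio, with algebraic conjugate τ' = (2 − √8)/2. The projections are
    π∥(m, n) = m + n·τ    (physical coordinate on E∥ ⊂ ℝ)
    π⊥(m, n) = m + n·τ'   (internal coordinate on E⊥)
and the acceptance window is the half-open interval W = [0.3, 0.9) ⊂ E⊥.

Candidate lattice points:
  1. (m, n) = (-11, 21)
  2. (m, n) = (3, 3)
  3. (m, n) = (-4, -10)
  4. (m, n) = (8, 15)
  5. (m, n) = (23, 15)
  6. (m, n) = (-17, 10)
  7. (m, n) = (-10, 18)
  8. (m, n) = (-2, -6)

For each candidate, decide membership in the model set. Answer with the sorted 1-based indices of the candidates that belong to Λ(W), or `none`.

Numerically τ ≈ 2.4142 and τ' = −1/τ ≈ -0.4142.
candidate 1: (m,n)=(-11,21) → π∥ = -11+21·τ ≈ 39.6985, π⊥ = -11+21·τ' ≈ -19.6985 ∉ [0.3, 0.9) ⇒ out
candidate 2: (m,n)=(3,3) → π∥ = 3+3·τ ≈ 10.2426, π⊥ = 3+3·τ' ≈ 1.7574 ∉ [0.3, 0.9) ⇒ out
candidate 3: (m,n)=(-4,-10) → π∥ = -4-10·τ ≈ -28.1421, π⊥ = -4-10·τ' ≈ 0.1421 ∉ [0.3, 0.9) ⇒ out
candidate 4: (m,n)=(8,15) → π∥ = 8+15·τ ≈ 44.2132, π⊥ = 8+15·τ' ≈ 1.7868 ∉ [0.3, 0.9) ⇒ out
candidate 5: (m,n)=(23,15) → π∥ = 23+15·τ ≈ 59.2132, π⊥ = 23+15·τ' ≈ 16.7868 ∉ [0.3, 0.9) ⇒ out
candidate 6: (m,n)=(-17,10) → π∥ = -17+10·τ ≈ 7.1421, π⊥ = -17+10·τ' ≈ -21.1421 ∉ [0.3, 0.9) ⇒ out
candidate 7: (m,n)=(-10,18) → π∥ = -10+18·τ ≈ 33.4558, π⊥ = -10+18·τ' ≈ -17.4558 ∉ [0.3, 0.9) ⇒ out
candidate 8: (m,n)=(-2,-6) → π∥ = -2-6·τ ≈ -16.4853, π⊥ = -2-6·τ' ≈ 0.4853 ∈ [0.3, 0.9) ⇒ IN Λ

8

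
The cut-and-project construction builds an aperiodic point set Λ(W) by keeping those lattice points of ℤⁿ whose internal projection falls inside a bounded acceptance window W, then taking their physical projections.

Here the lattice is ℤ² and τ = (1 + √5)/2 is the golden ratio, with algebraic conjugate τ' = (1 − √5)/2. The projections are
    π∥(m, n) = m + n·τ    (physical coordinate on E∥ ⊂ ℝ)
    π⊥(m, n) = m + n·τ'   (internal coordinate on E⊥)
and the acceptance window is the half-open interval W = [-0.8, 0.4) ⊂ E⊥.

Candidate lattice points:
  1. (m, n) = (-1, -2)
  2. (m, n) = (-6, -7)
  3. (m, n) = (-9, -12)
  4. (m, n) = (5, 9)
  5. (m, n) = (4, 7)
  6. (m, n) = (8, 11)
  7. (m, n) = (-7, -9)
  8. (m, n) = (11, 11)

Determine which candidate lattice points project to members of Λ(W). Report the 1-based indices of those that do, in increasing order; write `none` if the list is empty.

Compute τ' = (1−√5)/2 = -0.61803, so π⊥(m,n) = m -0.61803·n.
[1] lift (-1,-2): star map gives 0.23607; window check -0.8 ≤ 0.23607 < 0.4 is true → IN Λ
[2] lift (-6,-7): star map gives -1.67376; window check -0.8 ≤ -1.67376 < 0.4 is false → out
[3] lift (-9,-12): star map gives -1.58359; window check -0.8 ≤ -1.58359 < 0.4 is false → out
[4] lift (5,9): star map gives -0.56231; window check -0.8 ≤ -0.56231 < 0.4 is true → IN Λ
[5] lift (4,7): star map gives -0.32624; window check -0.8 ≤ -0.32624 < 0.4 is true → IN Λ
[6] lift (8,11): star map gives 1.20163; window check -0.8 ≤ 1.20163 < 0.4 is false → out
[7] lift (-7,-9): star map gives -1.43769; window check -0.8 ≤ -1.43769 < 0.4 is false → out
[8] lift (11,11): star map gives 4.20163; window check -0.8 ≤ 4.20163 < 0.4 is false → out

1, 4, 5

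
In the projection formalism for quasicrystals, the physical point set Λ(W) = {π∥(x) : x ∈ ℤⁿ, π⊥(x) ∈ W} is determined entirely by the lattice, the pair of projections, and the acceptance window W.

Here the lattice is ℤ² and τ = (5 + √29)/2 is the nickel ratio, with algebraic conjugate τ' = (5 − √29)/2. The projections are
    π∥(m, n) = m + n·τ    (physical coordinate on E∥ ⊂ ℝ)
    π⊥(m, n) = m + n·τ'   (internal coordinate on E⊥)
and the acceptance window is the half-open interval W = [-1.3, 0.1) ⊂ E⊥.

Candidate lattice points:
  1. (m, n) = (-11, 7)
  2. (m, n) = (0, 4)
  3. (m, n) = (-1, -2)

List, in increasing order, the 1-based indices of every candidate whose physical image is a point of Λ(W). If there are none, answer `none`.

2, 3

Numerically τ ≈ 5.192582 and τ' = −1/τ ≈ -0.192582.
#1 (-11,7): internal coord -11 + (7)·τ' = -12.348077; -12.348077 ∉ [-1.3, 0.1) → out
#2 (0,4): internal coord 0 + (4)·τ' = -0.770330; -0.770330 ∈ [-1.3, 0.1) → IN Λ
#3 (-1,-2): internal coord -1 + (-2)·τ' = -0.614835; -0.614835 ∈ [-1.3, 0.1) → IN Λ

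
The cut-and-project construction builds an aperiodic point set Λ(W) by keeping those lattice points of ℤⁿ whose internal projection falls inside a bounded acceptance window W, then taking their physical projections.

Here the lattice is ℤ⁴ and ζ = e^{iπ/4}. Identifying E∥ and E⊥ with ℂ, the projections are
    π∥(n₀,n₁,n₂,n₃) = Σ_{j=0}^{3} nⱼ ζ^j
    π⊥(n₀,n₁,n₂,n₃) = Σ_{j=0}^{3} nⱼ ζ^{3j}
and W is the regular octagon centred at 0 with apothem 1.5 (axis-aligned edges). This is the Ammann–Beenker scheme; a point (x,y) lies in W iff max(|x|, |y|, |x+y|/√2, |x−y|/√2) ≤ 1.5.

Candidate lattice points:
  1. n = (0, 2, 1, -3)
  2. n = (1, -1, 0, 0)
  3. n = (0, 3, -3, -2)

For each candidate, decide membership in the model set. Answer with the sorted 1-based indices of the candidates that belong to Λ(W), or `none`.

none

With ζ = e^{iπ/4} the internal vectors are ζ^0,ζ^3,ζ^6,ζ^9.
candidate 1: n = (0, 2, 1, -3) → π⊥ ≈ (-3.535534, -1.707107); max(|x|,|y|,|x±y|/√2) = 3.707107 > 1.5 ⇒ ∉ W
candidate 2: n = (1, -1, 0, 0) → π⊥ ≈ (+1.707107, -0.707107); max(|x|,|y|,|x±y|/√2) = 1.707107 > 1.5 ⇒ ∉ W
candidate 3: n = (0, 3, -3, -2) → π⊥ ≈ (-3.535534, +3.707107); max(|x|,|y|,|x±y|/√2) = 5.121320 > 1.5 ⇒ ∉ W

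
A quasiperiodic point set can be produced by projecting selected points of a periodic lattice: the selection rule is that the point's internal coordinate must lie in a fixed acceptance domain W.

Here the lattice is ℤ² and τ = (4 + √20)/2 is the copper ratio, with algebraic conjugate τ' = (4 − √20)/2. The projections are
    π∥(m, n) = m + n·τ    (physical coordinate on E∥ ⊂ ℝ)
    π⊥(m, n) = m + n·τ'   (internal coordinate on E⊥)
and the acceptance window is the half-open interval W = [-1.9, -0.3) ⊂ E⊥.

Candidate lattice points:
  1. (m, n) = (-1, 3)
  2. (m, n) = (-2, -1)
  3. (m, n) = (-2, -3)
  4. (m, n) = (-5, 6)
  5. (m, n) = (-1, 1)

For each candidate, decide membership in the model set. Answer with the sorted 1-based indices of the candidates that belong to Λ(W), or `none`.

1, 2, 3, 5

Numerically τ ≈ 4.23607 and τ' = −1/τ ≈ -0.23607.
[1] lift (-1,3): star map gives -1.70820; window check -1.9 ≤ -1.70820 < -0.3 is true → IN Λ
[2] lift (-2,-1): star map gives -1.76393; window check -1.9 ≤ -1.76393 < -0.3 is true → IN Λ
[3] lift (-2,-3): star map gives -1.29180; window check -1.9 ≤ -1.29180 < -0.3 is true → IN Λ
[4] lift (-5,6): star map gives -6.41641; window check -1.9 ≤ -6.41641 < -0.3 is false → out
[5] lift (-1,1): star map gives -1.23607; window check -1.9 ≤ -1.23607 < -0.3 is true → IN Λ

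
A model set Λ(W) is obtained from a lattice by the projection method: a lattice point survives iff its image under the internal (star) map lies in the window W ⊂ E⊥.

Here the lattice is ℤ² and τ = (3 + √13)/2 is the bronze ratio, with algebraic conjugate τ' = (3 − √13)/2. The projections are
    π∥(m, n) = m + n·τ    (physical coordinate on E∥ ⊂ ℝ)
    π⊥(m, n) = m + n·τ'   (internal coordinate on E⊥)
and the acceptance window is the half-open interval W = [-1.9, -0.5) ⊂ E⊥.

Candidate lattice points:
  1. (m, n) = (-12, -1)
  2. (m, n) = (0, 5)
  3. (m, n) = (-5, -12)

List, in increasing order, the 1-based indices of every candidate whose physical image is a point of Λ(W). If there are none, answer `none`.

2, 3

Compute τ' = (3−√13)/2 = -0.3028, so π⊥(m,n) = m -0.3028·n.
[1] lift (-12,-1): star map gives -11.6972; window check -1.9 ≤ -11.6972 < -0.5 is false → out
[2] lift (0,5): star map gives -1.5139; window check -1.9 ≤ -1.5139 < -0.5 is true → IN Λ
[3] lift (-5,-12): star map gives -1.3667; window check -1.9 ≤ -1.3667 < -0.5 is true → IN Λ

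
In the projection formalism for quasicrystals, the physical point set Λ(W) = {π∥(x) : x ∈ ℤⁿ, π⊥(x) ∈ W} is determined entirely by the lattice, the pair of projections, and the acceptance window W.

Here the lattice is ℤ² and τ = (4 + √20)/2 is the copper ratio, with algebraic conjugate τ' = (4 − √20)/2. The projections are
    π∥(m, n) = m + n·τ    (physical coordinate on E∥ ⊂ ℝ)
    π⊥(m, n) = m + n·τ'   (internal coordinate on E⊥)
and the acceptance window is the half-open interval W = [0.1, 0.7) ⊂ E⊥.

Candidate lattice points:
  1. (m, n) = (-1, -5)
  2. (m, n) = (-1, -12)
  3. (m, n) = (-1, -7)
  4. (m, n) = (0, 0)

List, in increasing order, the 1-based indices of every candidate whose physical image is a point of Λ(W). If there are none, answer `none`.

Compute τ' = (4−√20)/2 = -0.23607, so π⊥(m,n) = m -0.23607·n.
#1 (-1,-5): internal coord -1 + (-5)·τ' = +0.18034; +0.18034 ∈ [0.1, 0.7) → IN Λ
#2 (-1,-12): internal coord -1 + (-12)·τ' = +1.83282; +1.83282 ∉ [0.1, 0.7) → out
#3 (-1,-7): internal coord -1 + (-7)·τ' = +0.65248; +0.65248 ∈ [0.1, 0.7) → IN Λ
#4 (0,0): internal coord 0 + (0)·τ' = +0.00000; +0.00000 ∉ [0.1, 0.7) → out

1, 3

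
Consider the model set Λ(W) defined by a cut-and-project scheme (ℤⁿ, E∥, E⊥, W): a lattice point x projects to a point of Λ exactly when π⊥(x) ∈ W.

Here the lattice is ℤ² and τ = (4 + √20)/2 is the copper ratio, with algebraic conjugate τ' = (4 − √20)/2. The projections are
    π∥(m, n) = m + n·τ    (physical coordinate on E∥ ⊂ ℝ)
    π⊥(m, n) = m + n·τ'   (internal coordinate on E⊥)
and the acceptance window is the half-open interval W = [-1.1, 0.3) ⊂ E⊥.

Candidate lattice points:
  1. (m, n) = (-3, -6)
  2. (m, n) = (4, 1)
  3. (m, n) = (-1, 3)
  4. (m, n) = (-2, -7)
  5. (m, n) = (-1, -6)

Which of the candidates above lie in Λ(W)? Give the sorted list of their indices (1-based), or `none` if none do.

4

Compute τ' = (4−√20)/2 = -0.236068, so π⊥(m,n) = m -0.236068·n.
#1 (-3,-6): internal coord -3 + (-6)·τ' = -1.583592; -1.583592 ∉ [-1.1, 0.3) → out
#2 (4,1): internal coord 4 + (1)·τ' = +3.763932; +3.763932 ∉ [-1.1, 0.3) → out
#3 (-1,3): internal coord -1 + (3)·τ' = -1.708204; -1.708204 ∉ [-1.1, 0.3) → out
#4 (-2,-7): internal coord -2 + (-7)·τ' = -0.347524; -0.347524 ∈ [-1.1, 0.3) → IN Λ
#5 (-1,-6): internal coord -1 + (-6)·τ' = +0.416408; +0.416408 ∉ [-1.1, 0.3) → out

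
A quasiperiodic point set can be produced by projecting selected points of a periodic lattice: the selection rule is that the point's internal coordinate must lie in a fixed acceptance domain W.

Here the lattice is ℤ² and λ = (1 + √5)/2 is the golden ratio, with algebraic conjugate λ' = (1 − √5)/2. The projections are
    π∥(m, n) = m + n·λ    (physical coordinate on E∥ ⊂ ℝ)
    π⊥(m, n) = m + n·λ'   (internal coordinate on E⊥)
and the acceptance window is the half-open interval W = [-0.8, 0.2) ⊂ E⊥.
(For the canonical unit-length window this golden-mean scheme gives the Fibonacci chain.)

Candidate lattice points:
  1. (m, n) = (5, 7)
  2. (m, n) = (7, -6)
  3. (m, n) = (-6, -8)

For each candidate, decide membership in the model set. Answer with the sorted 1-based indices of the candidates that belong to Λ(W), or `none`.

none

Numerically λ ≈ 1.6180 and λ' = −1/λ ≈ -0.6180.
[1] lift (5,7): star map gives 0.6738; window check -0.8 ≤ 0.6738 < 0.2 is false → out
[2] lift (7,-6): star map gives 10.7082; window check -0.8 ≤ 10.7082 < 0.2 is false → out
[3] lift (-6,-8): star map gives -1.0557; window check -0.8 ≤ -1.0557 < 0.2 is false → out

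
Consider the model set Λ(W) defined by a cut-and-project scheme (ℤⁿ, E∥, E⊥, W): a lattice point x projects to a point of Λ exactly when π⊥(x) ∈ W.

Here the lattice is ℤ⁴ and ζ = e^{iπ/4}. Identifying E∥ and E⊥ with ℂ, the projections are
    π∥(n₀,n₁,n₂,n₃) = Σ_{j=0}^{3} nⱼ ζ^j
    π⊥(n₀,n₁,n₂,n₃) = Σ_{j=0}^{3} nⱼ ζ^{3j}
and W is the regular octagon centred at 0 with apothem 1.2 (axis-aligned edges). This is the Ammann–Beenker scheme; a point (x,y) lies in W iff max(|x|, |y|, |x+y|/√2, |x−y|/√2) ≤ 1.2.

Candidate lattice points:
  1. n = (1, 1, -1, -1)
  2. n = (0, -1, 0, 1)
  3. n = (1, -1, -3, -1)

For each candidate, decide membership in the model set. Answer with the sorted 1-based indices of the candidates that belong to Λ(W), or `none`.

With ζ = e^{iπ/4} the internal vectors are ζ^0,ζ^3,ζ^6,ζ^9.
#1 (1, 1, -1, -1): internal (-0.414214, 1.000000); octagon support 1.000000 vs apothem 1.2 → ∈ W
#2 (0, -1, 0, 1): internal (1.414214, 0.000000); octagon support 1.414214 vs apothem 1.2 → ∉ W
#3 (1, -1, -3, -1): internal (1.000000, 1.585786); octagon support 1.828427 vs apothem 1.2 → ∉ W

1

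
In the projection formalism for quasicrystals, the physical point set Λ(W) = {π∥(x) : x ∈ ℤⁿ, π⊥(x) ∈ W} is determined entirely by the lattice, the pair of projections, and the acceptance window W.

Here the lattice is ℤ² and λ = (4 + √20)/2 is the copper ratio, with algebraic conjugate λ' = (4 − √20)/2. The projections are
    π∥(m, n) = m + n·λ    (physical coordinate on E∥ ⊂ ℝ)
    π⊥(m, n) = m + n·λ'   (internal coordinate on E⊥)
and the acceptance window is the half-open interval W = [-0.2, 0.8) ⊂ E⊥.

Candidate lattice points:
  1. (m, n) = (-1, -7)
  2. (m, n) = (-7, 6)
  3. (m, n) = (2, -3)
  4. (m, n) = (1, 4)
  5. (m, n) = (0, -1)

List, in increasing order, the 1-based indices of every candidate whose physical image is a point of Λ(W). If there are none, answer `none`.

λ' = (4−√20)/2 ≈ -0.236068.
#1 (-1,-7): internal coord -1 + (-7)·λ' = +0.652476; +0.652476 ∈ [-0.2, 0.8) → IN Λ
#2 (-7,6): internal coord -7 + (6)·λ' = -8.416408; -8.416408 ∉ [-0.2, 0.8) → out
#3 (2,-3): internal coord 2 + (-3)·λ' = +2.708204; +2.708204 ∉ [-0.2, 0.8) → out
#4 (1,4): internal coord 1 + (4)·λ' = +0.055728; +0.055728 ∈ [-0.2, 0.8) → IN Λ
#5 (0,-1): internal coord 0 + (-1)·λ' = +0.236068; +0.236068 ∈ [-0.2, 0.8) → IN Λ

1, 4, 5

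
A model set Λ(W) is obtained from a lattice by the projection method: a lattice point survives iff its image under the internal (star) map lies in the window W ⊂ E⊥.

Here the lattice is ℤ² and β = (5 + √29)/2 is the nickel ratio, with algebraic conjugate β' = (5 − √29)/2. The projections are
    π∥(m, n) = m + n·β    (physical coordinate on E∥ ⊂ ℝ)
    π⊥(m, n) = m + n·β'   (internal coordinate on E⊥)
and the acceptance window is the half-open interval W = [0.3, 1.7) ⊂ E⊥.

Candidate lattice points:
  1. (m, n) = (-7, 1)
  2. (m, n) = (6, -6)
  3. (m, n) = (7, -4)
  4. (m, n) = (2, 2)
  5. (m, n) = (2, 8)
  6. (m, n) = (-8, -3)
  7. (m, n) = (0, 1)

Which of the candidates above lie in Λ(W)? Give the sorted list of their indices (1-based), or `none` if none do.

4, 5

Numerically β ≈ 5.1926 and β' = −1/β ≈ -0.1926.
[1] lift (-7,1): star map gives -7.1926; window check 0.3 ≤ -7.1926 < 1.7 is false → out
[2] lift (6,-6): star map gives 7.1555; window check 0.3 ≤ 7.1555 < 1.7 is false → out
[3] lift (7,-4): star map gives 7.7703; window check 0.3 ≤ 7.7703 < 1.7 is false → out
[4] lift (2,2): star map gives 1.6148; window check 0.3 ≤ 1.6148 < 1.7 is true → IN Λ
[5] lift (2,8): star map gives 0.4593; window check 0.3 ≤ 0.4593 < 1.7 is true → IN Λ
[6] lift (-8,-3): star map gives -7.4223; window check 0.3 ≤ -7.4223 < 1.7 is false → out
[7] lift (0,1): star map gives -0.1926; window check 0.3 ≤ -0.1926 < 1.7 is false → out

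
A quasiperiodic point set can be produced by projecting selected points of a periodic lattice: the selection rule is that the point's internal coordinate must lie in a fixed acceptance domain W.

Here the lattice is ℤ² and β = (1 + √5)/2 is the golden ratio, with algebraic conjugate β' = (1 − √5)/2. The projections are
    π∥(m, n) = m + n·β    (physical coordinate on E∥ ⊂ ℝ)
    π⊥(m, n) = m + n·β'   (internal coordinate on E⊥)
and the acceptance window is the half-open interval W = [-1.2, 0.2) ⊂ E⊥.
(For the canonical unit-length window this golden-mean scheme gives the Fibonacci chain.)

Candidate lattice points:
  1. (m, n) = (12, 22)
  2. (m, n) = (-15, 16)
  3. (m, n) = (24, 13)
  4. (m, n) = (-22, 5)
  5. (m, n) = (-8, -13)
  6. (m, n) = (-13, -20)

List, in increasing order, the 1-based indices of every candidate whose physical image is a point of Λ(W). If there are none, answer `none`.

5, 6

β' = (1−√5)/2 ≈ -0.6180.
candidate 1: (m,n)=(12,22) → π∥ = 12+22·β ≈ 47.5967, π⊥ = 12+22·β' ≈ -1.5967 ∉ [-1.2, 0.2) ⇒ out
candidate 2: (m,n)=(-15,16) → π∥ = -15+16·β ≈ 10.8885, π⊥ = -15+16·β' ≈ -24.8885 ∉ [-1.2, 0.2) ⇒ out
candidate 3: (m,n)=(24,13) → π∥ = 24+13·β ≈ 45.0344, π⊥ = 24+13·β' ≈ 15.9656 ∉ [-1.2, 0.2) ⇒ out
candidate 4: (m,n)=(-22,5) → π∥ = -22+5·β ≈ -13.9098, π⊥ = -22+5·β' ≈ -25.0902 ∉ [-1.2, 0.2) ⇒ out
candidate 5: (m,n)=(-8,-13) → π∥ = -8-13·β ≈ -29.0344, π⊥ = -8-13·β' ≈ 0.0344 ∈ [-1.2, 0.2) ⇒ IN Λ
candidate 6: (m,n)=(-13,-20) → π∥ = -13-20·β ≈ -45.3607, π⊥ = -13-20·β' ≈ -0.6393 ∈ [-1.2, 0.2) ⇒ IN Λ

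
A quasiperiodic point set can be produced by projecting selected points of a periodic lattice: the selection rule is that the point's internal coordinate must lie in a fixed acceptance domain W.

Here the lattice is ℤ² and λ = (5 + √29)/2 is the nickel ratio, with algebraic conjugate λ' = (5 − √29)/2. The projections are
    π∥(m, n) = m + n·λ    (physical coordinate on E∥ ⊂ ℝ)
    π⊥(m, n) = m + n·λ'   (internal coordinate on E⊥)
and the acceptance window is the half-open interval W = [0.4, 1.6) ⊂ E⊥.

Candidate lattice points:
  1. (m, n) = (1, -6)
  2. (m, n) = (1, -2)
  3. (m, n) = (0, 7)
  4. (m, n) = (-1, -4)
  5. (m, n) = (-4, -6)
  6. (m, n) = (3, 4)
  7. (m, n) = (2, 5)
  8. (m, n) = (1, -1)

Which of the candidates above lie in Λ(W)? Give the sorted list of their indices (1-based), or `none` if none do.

2, 7, 8

Numerically λ ≈ 5.1926 and λ' = −1/λ ≈ -0.1926.
#1 (1,-6): internal coord 1 + (-6)·λ' = +2.1555; +2.1555 ∉ [0.4, 1.6) → out
#2 (1,-2): internal coord 1 + (-2)·λ' = +1.3852; +1.3852 ∈ [0.4, 1.6) → IN Λ
#3 (0,7): internal coord 0 + (7)·λ' = -1.3481; -1.3481 ∉ [0.4, 1.6) → out
#4 (-1,-4): internal coord -1 + (-4)·λ' = -0.2297; -0.2297 ∉ [0.4, 1.6) → out
#5 (-4,-6): internal coord -4 + (-6)·λ' = -2.8445; -2.8445 ∉ [0.4, 1.6) → out
#6 (3,4): internal coord 3 + (4)·λ' = +2.2297; +2.2297 ∉ [0.4, 1.6) → out
#7 (2,5): internal coord 2 + (5)·λ' = +1.0371; +1.0371 ∈ [0.4, 1.6) → IN Λ
#8 (1,-1): internal coord 1 + (-1)·λ' = +1.1926; +1.1926 ∈ [0.4, 1.6) → IN Λ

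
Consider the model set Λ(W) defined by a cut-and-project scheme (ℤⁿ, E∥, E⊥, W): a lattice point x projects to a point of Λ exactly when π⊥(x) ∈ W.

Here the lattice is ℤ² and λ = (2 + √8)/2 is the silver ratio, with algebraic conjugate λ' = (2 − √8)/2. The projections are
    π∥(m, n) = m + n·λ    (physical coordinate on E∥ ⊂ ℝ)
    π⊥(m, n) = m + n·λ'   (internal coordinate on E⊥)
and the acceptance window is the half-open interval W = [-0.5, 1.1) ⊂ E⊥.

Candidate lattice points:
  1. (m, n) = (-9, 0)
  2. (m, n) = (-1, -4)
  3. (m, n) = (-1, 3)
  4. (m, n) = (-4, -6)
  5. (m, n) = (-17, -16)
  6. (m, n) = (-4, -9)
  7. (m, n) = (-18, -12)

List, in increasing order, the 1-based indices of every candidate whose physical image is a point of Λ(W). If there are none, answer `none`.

λ' = (2−√8)/2 ≈ -0.4142.
[1] lift (-9,0): star map gives -9.0000; window check -0.5 ≤ -9.0000 < 1.1 is false → out
[2] lift (-1,-4): star map gives 0.6569; window check -0.5 ≤ 0.6569 < 1.1 is true → IN Λ
[3] lift (-1,3): star map gives -2.2426; window check -0.5 ≤ -2.2426 < 1.1 is false → out
[4] lift (-4,-6): star map gives -1.5147; window check -0.5 ≤ -1.5147 < 1.1 is false → out
[5] lift (-17,-16): star map gives -10.3726; window check -0.5 ≤ -10.3726 < 1.1 is false → out
[6] lift (-4,-9): star map gives -0.2721; window check -0.5 ≤ -0.2721 < 1.1 is true → IN Λ
[7] lift (-18,-12): star map gives -13.0294; window check -0.5 ≤ -13.0294 < 1.1 is false → out

2, 6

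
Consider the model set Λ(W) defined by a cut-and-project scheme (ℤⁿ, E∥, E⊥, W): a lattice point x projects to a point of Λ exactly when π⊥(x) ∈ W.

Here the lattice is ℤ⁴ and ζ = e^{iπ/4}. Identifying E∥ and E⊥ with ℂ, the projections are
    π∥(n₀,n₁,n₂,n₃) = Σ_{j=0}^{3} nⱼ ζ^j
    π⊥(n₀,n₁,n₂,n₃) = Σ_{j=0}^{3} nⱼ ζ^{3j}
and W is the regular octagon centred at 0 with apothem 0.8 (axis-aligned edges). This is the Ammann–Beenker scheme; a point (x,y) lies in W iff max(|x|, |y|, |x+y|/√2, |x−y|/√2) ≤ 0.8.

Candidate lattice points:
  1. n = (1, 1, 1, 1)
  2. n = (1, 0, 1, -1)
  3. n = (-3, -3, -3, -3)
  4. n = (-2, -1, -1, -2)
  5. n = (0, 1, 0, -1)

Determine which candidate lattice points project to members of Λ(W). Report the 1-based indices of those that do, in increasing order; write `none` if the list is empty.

π⊥(n) = n₀ + n₁ζ³ + n₂ζ⁶ + n₃ζ⁹ where ζ = e^{iπ/4}.
candidate 1: n = (1, 1, 1, 1) → π⊥ ≈ (+1.0000, +0.4142); max(|x|,|y|,|x±y|/√2) = 1.0000 > 0.8 ⇒ ∉ W
candidate 2: n = (1, 0, 1, -1) → π⊥ ≈ (+0.2929, -1.7071); max(|x|,|y|,|x±y|/√2) = 1.7071 > 0.8 ⇒ ∉ W
candidate 3: n = (-3, -3, -3, -3) → π⊥ ≈ (-3.0000, -1.2426); max(|x|,|y|,|x±y|/√2) = 3.0000 > 0.8 ⇒ ∉ W
candidate 4: n = (-2, -1, -1, -2) → π⊥ ≈ (-2.7071, -1.1213); max(|x|,|y|,|x±y|/√2) = 2.7071 > 0.8 ⇒ ∉ W
candidate 5: n = (0, 1, 0, -1) → π⊥ ≈ (-1.4142, +0.0000); max(|x|,|y|,|x±y|/√2) = 1.4142 > 0.8 ⇒ ∉ W

none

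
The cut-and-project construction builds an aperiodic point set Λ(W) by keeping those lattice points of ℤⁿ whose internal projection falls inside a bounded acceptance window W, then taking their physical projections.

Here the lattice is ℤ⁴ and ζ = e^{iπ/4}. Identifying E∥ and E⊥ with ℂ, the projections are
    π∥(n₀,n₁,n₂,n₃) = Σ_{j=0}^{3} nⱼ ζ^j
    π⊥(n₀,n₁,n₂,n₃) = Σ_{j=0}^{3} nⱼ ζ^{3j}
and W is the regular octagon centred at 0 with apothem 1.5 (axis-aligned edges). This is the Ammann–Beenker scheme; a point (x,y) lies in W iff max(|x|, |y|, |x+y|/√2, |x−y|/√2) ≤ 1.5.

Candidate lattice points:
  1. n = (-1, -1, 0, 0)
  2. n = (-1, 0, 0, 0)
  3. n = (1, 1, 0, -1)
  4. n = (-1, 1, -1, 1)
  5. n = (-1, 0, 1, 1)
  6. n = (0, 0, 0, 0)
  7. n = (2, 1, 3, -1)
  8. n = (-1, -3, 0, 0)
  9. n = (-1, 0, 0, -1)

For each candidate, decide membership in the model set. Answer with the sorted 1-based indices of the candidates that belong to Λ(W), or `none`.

With ζ = e^{iπ/4} the internal vectors are ζ^0,ζ^3,ζ^6,ζ^9.
candidate 1: n = (-1, -1, 0, 0) → π⊥ ≈ (-0.29289, -0.70711); max(|x|,|y|,|x±y|/√2) = 0.70711 ≤ 1.5 ⇒ ∈ W
candidate 2: n = (-1, 0, 0, 0) → π⊥ ≈ (-1.00000, +0.00000); max(|x|,|y|,|x±y|/√2) = 1.00000 ≤ 1.5 ⇒ ∈ W
candidate 3: n = (1, 1, 0, -1) → π⊥ ≈ (-0.41421, +0.00000); max(|x|,|y|,|x±y|/√2) = 0.41421 ≤ 1.5 ⇒ ∈ W
candidate 4: n = (-1, 1, -1, 1) → π⊥ ≈ (-1.00000, +2.41421); max(|x|,|y|,|x±y|/√2) = 2.41421 > 1.5 ⇒ ∉ W
candidate 5: n = (-1, 0, 1, 1) → π⊥ ≈ (-0.29289, -0.29289); max(|x|,|y|,|x±y|/√2) = 0.41421 ≤ 1.5 ⇒ ∈ W
candidate 6: n = (0, 0, 0, 0) → π⊥ ≈ (+0.00000, +0.00000); max(|x|,|y|,|x±y|/√2) = 0.00000 ≤ 1.5 ⇒ ∈ W
candidate 7: n = (2, 1, 3, -1) → π⊥ ≈ (+0.58579, -3.00000); max(|x|,|y|,|x±y|/√2) = 3.00000 > 1.5 ⇒ ∉ W
candidate 8: n = (-1, -3, 0, 0) → π⊥ ≈ (+1.12132, -2.12132); max(|x|,|y|,|x±y|/√2) = 2.29289 > 1.5 ⇒ ∉ W
candidate 9: n = (-1, 0, 0, -1) → π⊥ ≈ (-1.70711, -0.70711); max(|x|,|y|,|x±y|/√2) = 1.70711 > 1.5 ⇒ ∉ W

1, 2, 3, 5, 6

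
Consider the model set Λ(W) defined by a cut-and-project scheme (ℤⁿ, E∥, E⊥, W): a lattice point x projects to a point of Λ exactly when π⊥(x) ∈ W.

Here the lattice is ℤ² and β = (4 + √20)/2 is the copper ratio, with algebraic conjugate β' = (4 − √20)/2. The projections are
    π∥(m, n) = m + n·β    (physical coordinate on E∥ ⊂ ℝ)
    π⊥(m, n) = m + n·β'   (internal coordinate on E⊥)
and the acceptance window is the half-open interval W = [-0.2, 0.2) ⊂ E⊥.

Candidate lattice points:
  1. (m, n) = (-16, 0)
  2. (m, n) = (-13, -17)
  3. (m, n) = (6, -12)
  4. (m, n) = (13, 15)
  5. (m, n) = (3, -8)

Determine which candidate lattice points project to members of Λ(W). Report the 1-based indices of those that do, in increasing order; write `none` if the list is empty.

none

β' = (4−√20)/2 ≈ -0.236068.
[1] lift (-16,0): star map gives -16.000000; window check -0.2 ≤ -16.000000 < 0.2 is false → out
[2] lift (-13,-17): star map gives -8.986844; window check -0.2 ≤ -8.986844 < 0.2 is false → out
[3] lift (6,-12): star map gives 8.832816; window check -0.2 ≤ 8.832816 < 0.2 is false → out
[4] lift (13,15): star map gives 9.458980; window check -0.2 ≤ 9.458980 < 0.2 is false → out
[5] lift (3,-8): star map gives 4.888544; window check -0.2 ≤ 4.888544 < 0.2 is false → out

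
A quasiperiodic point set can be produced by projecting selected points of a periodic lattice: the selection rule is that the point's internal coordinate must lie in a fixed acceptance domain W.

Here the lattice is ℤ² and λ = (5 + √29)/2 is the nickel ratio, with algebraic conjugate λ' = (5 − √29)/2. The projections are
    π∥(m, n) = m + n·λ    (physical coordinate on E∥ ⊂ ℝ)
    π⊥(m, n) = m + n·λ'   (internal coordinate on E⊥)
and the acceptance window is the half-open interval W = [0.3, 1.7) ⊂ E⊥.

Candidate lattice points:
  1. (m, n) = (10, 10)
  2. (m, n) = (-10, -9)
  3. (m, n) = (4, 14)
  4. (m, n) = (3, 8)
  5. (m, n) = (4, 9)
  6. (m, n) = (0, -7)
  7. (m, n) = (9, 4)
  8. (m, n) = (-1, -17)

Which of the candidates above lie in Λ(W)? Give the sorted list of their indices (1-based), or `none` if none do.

3, 4, 6

Compute λ' = (5−√29)/2 = -0.1926, so π⊥(m,n) = m -0.1926·n.
#1 (10,10): internal coord 10 + (10)·λ' = +8.0742; +8.0742 ∉ [0.3, 1.7) → out
#2 (-10,-9): internal coord -10 + (-9)·λ' = -8.2668; -8.2668 ∉ [0.3, 1.7) → out
#3 (4,14): internal coord 4 + (14)·λ' = +1.3038; +1.3038 ∈ [0.3, 1.7) → IN Λ
#4 (3,8): internal coord 3 + (8)·λ' = +1.4593; +1.4593 ∈ [0.3, 1.7) → IN Λ
#5 (4,9): internal coord 4 + (9)·λ' = +2.2668; +2.2668 ∉ [0.3, 1.7) → out
#6 (0,-7): internal coord 0 + (-7)·λ' = +1.3481; +1.3481 ∈ [0.3, 1.7) → IN Λ
#7 (9,4): internal coord 9 + (4)·λ' = +8.2297; +8.2297 ∉ [0.3, 1.7) → out
#8 (-1,-17): internal coord -1 + (-17)·λ' = +2.2739; +2.2739 ∉ [0.3, 1.7) → out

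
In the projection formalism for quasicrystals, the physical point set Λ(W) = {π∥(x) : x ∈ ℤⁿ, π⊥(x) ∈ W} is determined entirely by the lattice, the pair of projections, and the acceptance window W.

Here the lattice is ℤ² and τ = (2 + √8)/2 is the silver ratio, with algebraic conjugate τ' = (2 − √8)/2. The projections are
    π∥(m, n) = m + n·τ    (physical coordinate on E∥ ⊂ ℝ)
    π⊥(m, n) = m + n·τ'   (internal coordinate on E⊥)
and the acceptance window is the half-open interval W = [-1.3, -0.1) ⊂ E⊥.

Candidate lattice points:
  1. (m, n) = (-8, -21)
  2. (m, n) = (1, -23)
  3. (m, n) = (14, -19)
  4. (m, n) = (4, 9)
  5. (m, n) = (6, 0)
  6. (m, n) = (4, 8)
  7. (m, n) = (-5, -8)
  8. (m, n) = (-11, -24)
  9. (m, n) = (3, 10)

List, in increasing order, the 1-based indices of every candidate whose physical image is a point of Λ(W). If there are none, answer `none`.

8, 9

Numerically τ ≈ 2.41421 and τ' = −1/τ ≈ -0.41421.
#1 (-8,-21): internal coord -8 + (-21)·τ' = +0.69848; +0.69848 ∉ [-1.3, -0.1) → out
#2 (1,-23): internal coord 1 + (-23)·τ' = +10.52691; +10.52691 ∉ [-1.3, -0.1) → out
#3 (14,-19): internal coord 14 + (-19)·τ' = +21.87006; +21.87006 ∉ [-1.3, -0.1) → out
#4 (4,9): internal coord 4 + (9)·τ' = +0.27208; +0.27208 ∉ [-1.3, -0.1) → out
#5 (6,0): internal coord 6 + (0)·τ' = +6.00000; +6.00000 ∉ [-1.3, -0.1) → out
#6 (4,8): internal coord 4 + (8)·τ' = +0.68629; +0.68629 ∉ [-1.3, -0.1) → out
#7 (-5,-8): internal coord -5 + (-8)·τ' = -1.68629; -1.68629 ∉ [-1.3, -0.1) → out
#8 (-11,-24): internal coord -11 + (-24)·τ' = -1.05887; -1.05887 ∈ [-1.3, -0.1) → IN Λ
#9 (3,10): internal coord 3 + (10)·τ' = -1.14214; -1.14214 ∈ [-1.3, -0.1) → IN Λ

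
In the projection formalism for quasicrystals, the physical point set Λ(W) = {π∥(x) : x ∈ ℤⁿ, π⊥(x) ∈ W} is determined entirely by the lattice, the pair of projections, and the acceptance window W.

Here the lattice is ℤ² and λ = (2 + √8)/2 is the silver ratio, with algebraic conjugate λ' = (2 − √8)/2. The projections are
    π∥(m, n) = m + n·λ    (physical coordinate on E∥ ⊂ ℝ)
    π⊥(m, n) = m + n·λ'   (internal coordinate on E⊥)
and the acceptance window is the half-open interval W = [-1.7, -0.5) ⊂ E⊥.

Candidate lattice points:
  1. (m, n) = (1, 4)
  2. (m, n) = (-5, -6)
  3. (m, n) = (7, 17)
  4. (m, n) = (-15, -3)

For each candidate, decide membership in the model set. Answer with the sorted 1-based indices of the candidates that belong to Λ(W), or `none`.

1

λ' = (2−√8)/2 ≈ -0.4142.
#1 (1,4): internal coord 1 + (4)·λ' = -0.6569; -0.6569 ∈ [-1.7, -0.5) → IN Λ
#2 (-5,-6): internal coord -5 + (-6)·λ' = -2.5147; -2.5147 ∉ [-1.7, -0.5) → out
#3 (7,17): internal coord 7 + (17)·λ' = -0.0416; -0.0416 ∉ [-1.7, -0.5) → out
#4 (-15,-3): internal coord -15 + (-3)·λ' = -13.7574; -13.7574 ∉ [-1.7, -0.5) → out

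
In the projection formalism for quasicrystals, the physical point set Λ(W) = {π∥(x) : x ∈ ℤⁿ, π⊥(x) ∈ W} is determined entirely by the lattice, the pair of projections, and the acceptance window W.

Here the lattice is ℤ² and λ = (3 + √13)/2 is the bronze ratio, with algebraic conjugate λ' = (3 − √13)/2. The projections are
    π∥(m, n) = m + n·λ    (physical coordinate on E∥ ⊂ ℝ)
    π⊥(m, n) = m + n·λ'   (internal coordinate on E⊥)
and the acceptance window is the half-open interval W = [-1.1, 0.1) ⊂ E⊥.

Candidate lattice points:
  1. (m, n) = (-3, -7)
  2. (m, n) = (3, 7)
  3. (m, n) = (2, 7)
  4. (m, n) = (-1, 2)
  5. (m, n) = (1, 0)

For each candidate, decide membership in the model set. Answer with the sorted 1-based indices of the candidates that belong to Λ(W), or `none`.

λ' = (3−√13)/2 ≈ -0.30278.
[1] lift (-3,-7): star map gives -0.88057; window check -1.1 ≤ -0.88057 < 0.1 is true → IN Λ
[2] lift (3,7): star map gives 0.88057; window check -1.1 ≤ 0.88057 < 0.1 is false → out
[3] lift (2,7): star map gives -0.11943; window check -1.1 ≤ -0.11943 < 0.1 is true → IN Λ
[4] lift (-1,2): star map gives -1.60555; window check -1.1 ≤ -1.60555 < 0.1 is false → out
[5] lift (1,0): star map gives 1.00000; window check -1.1 ≤ 1.00000 < 0.1 is false → out

1, 3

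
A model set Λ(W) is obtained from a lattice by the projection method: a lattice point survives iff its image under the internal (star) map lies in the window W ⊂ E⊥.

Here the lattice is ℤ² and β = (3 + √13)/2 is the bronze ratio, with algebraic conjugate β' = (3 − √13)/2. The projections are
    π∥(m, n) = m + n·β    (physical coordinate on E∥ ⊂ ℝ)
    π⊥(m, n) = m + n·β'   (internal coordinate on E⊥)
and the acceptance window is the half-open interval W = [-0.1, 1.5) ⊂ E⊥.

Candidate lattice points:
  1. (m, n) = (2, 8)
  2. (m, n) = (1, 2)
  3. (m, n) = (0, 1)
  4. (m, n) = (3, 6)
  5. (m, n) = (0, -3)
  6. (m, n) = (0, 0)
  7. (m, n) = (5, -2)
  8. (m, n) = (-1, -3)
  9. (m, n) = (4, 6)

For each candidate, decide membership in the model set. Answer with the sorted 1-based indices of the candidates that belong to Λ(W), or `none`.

2, 4, 5, 6, 8

β' = (3−√13)/2 ≈ -0.302776.
#1 (2,8): internal coord 2 + (8)·β' = -0.422205; -0.422205 ∉ [-0.1, 1.5) → out
#2 (1,2): internal coord 1 + (2)·β' = +0.394449; +0.394449 ∈ [-0.1, 1.5) → IN Λ
#3 (0,1): internal coord 0 + (1)·β' = -0.302776; -0.302776 ∉ [-0.1, 1.5) → out
#4 (3,6): internal coord 3 + (6)·β' = +1.183346; +1.183346 ∈ [-0.1, 1.5) → IN Λ
#5 (0,-3): internal coord 0 + (-3)·β' = +0.908327; +0.908327 ∈ [-0.1, 1.5) → IN Λ
#6 (0,0): internal coord 0 + (0)·β' = +0.000000; +0.000000 ∈ [-0.1, 1.5) → IN Λ
#7 (5,-2): internal coord 5 + (-2)·β' = +5.605551; +5.605551 ∉ [-0.1, 1.5) → out
#8 (-1,-3): internal coord -1 + (-3)·β' = -0.091673; -0.091673 ∈ [-0.1, 1.5) → IN Λ
#9 (4,6): internal coord 4 + (6)·β' = +2.183346; +2.183346 ∉ [-0.1, 1.5) → out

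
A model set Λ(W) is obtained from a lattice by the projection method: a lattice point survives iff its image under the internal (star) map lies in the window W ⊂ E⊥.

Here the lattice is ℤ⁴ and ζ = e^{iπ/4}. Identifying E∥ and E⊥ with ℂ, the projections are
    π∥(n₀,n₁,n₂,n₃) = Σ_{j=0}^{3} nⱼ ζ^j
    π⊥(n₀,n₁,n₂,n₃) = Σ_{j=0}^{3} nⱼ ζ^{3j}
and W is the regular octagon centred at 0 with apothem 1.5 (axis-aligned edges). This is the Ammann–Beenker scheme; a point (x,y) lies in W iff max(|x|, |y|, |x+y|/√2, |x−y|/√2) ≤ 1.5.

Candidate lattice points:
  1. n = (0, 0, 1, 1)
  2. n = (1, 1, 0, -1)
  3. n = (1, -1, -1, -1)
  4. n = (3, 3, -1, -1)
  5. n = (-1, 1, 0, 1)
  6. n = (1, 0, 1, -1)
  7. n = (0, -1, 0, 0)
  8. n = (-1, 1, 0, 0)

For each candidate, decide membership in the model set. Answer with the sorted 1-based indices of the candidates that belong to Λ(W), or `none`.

1, 2, 3, 7

π⊥(n) = n₀ + n₁ζ³ + n₂ζ⁶ + n₃ζ⁹ where ζ = e^{iπ/4}.
candidate 1: n = (0, 0, 1, 1) → π⊥ ≈ (+0.707107, -0.292893); max(|x|,|y|,|x±y|/√2) = 0.707107 ≤ 1.5 ⇒ ∈ W
candidate 2: n = (1, 1, 0, -1) → π⊥ ≈ (-0.414214, +0.000000); max(|x|,|y|,|x±y|/√2) = 0.414214 ≤ 1.5 ⇒ ∈ W
candidate 3: n = (1, -1, -1, -1) → π⊥ ≈ (+1.000000, -0.414214); max(|x|,|y|,|x±y|/√2) = 1.000000 ≤ 1.5 ⇒ ∈ W
candidate 4: n = (3, 3, -1, -1) → π⊥ ≈ (+0.171573, +2.414214); max(|x|,|y|,|x±y|/√2) = 2.414214 > 1.5 ⇒ ∉ W
candidate 5: n = (-1, 1, 0, 1) → π⊥ ≈ (-1.000000, +1.414214); max(|x|,|y|,|x±y|/√2) = 1.707107 > 1.5 ⇒ ∉ W
candidate 6: n = (1, 0, 1, -1) → π⊥ ≈ (+0.292893, -1.707107); max(|x|,|y|,|x±y|/√2) = 1.707107 > 1.5 ⇒ ∉ W
candidate 7: n = (0, -1, 0, 0) → π⊥ ≈ (+0.707107, -0.707107); max(|x|,|y|,|x±y|/√2) = 1.000000 ≤ 1.5 ⇒ ∈ W
candidate 8: n = (-1, 1, 0, 0) → π⊥ ≈ (-1.707107, +0.707107); max(|x|,|y|,|x±y|/√2) = 1.707107 > 1.5 ⇒ ∉ W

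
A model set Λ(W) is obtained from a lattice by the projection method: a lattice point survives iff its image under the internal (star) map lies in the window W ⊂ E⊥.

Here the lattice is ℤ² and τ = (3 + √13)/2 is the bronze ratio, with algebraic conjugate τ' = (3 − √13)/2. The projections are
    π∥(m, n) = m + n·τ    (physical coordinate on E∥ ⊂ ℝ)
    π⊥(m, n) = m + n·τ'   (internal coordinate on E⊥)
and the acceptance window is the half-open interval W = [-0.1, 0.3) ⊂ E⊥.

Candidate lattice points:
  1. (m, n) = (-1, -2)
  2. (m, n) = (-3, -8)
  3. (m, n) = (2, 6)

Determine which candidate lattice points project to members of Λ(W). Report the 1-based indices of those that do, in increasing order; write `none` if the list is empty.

3

Compute τ' = (3−√13)/2 = -0.3028, so π⊥(m,n) = m -0.3028·n.
#1 (-1,-2): internal coord -1 + (-2)·τ' = -0.3944; -0.3944 ∉ [-0.1, 0.3) → out
#2 (-3,-8): internal coord -3 + (-8)·τ' = -0.5778; -0.5778 ∉ [-0.1, 0.3) → out
#3 (2,6): internal coord 2 + (6)·τ' = +0.1833; +0.1833 ∈ [-0.1, 0.3) → IN Λ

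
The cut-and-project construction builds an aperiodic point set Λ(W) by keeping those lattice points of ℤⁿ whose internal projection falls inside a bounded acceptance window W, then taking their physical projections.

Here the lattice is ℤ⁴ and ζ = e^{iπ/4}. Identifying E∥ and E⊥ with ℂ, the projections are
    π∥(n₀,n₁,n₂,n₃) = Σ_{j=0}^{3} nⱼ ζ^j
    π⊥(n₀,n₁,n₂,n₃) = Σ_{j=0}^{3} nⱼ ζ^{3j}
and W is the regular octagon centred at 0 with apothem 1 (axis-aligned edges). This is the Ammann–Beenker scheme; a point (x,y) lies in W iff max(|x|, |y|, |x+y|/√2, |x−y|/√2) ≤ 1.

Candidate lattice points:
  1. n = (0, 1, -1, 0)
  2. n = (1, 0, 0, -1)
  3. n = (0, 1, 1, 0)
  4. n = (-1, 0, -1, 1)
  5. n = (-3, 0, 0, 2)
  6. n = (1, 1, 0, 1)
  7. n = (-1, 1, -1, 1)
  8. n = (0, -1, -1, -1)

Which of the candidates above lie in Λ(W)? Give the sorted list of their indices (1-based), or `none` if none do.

2, 3, 8

π⊥(n) = n₀ + n₁ζ³ + n₂ζ⁶ + n₃ζ⁹ where ζ = e^{iπ/4}.
candidate 1: n = (0, 1, -1, 0) → π⊥ ≈ (-0.707107, +1.707107); max(|x|,|y|,|x±y|/√2) = 1.707107 > 1 ⇒ ∉ W
candidate 2: n = (1, 0, 0, -1) → π⊥ ≈ (+0.292893, -0.707107); max(|x|,|y|,|x±y|/√2) = 0.707107 ≤ 1 ⇒ ∈ W
candidate 3: n = (0, 1, 1, 0) → π⊥ ≈ (-0.707107, -0.292893); max(|x|,|y|,|x±y|/√2) = 0.707107 ≤ 1 ⇒ ∈ W
candidate 4: n = (-1, 0, -1, 1) → π⊥ ≈ (-0.292893, +1.707107); max(|x|,|y|,|x±y|/√2) = 1.707107 > 1 ⇒ ∉ W
candidate 5: n = (-3, 0, 0, 2) → π⊥ ≈ (-1.585786, +1.414214); max(|x|,|y|,|x±y|/√2) = 2.121320 > 1 ⇒ ∉ W
candidate 6: n = (1, 1, 0, 1) → π⊥ ≈ (+1.000000, +1.414214); max(|x|,|y|,|x±y|/√2) = 1.707107 > 1 ⇒ ∉ W
candidate 7: n = (-1, 1, -1, 1) → π⊥ ≈ (-1.000000, +2.414214); max(|x|,|y|,|x±y|/√2) = 2.414214 > 1 ⇒ ∉ W
candidate 8: n = (0, -1, -1, -1) → π⊥ ≈ (+0.000000, -0.414214); max(|x|,|y|,|x±y|/√2) = 0.414214 ≤ 1 ⇒ ∈ W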